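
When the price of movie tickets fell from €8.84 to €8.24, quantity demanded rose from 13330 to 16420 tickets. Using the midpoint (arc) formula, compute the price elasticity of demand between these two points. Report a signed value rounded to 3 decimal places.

-2.957

%ΔQ = (16420 − 13330) / [(13330 + 16420)/2] = 3090/14875 = 0.207731…
%ΔP = (8.24 − 8.84) / [(8.84 + 8.24)/2] = -0.6/8.54 = -0.070257…
Arc Ed = %ΔQ / %ΔP = (3090/14875) / (-0.6/8.54) = -2.95670…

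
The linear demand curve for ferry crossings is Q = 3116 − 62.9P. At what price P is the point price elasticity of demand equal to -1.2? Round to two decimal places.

Ed = −62.9P/(3116 − 62.9P). Set this equal to -1.2:
62.9P = 1.2·(3116 − 62.9P) ⇒ 62.9P(1 + 1.2) = 1.2·3116
P = 1.2·3116 / (62.9·2.2) = 27.0212…

27.02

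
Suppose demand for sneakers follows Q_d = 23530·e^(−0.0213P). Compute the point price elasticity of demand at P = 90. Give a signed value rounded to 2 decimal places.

-1.92

dQ_d/dP = −0.0213·Q_d = -73.6986. At P = 90, Q_d = 3460.03.
Ed = (dQ_d/dP)·(P/Q_d) = (-73.6986) × (90/3460.03) = -1.917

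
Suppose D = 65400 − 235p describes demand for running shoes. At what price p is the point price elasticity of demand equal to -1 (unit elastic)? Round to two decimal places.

Ed = −235p/(65400 − 235p). Set this equal to -1:
235p = 1·(65400 − 235p) ⇒ 235p(1 + 1) = 1·65400
p = 1·65400 / (235·2) = 139.1489…

139.15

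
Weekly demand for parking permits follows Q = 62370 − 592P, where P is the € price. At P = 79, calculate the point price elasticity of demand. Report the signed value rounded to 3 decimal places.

-2.998

dQ/dP = −592. At P = 79, Q = 62370 − 592(79) = 15602.
Ed = (dQ/dP)·(P/Q) = −592 × (79/15602) = -2.99756…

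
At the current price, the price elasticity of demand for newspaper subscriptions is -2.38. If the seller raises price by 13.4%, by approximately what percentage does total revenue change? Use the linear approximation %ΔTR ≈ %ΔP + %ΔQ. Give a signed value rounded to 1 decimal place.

-18.5%

%ΔQ ≈ Ed × %ΔP = (-2.38) × (+13.4%) = -31.8920%
%ΔTR ≈ %ΔP + %ΔQ = (+13.4%) + (-31.8920%) = -18.4920%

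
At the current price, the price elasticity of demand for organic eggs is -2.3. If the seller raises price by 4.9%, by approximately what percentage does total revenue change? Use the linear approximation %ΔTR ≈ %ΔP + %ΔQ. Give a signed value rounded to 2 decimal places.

-6.37%

%ΔQ ≈ Ed × %ΔP = (-2.3) × (+4.9%) = -11.2700%
%ΔTR ≈ %ΔP + %ΔQ = (+4.9%) + (-11.2700%) = -6.3700%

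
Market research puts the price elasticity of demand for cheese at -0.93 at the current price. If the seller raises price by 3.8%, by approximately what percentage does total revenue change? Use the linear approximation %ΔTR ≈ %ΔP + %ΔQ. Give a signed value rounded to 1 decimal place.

%ΔQ ≈ Ed × %ΔP = (-0.93) × (+3.8%) = -3.5340%
%ΔTR ≈ %ΔP + %ΔQ = (+3.8%) + (-3.5340%) = +0.2660%

+0.3%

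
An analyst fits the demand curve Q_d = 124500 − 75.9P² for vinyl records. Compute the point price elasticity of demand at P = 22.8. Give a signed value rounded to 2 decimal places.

-0.93

dQ_d/dP = −2·75.9·P = -3461.04. At P = 22.8, Q_d = 85044.144.
Ed = (dQ_d/dP)·(P/Q_d) = (-3461.04) × (22.8/85044.144) = -0.9278…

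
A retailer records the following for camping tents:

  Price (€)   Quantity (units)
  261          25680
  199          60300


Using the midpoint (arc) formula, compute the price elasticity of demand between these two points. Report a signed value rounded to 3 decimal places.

%ΔQ = (60300 − 25680) / [(25680 + 60300)/2] = 34620/42990 = 0.805303…
%ΔP = (199 − 261) / [(261 + 199)/2] = -62/230 = -0.269565…
Arc Ed = %ΔQ / %ΔP = (34620/42990) / (-62/230) = -2.98741…

-2.987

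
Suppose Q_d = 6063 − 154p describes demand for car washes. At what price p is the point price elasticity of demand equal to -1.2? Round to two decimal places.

21.47

Ed = −154p/(6063 − 154p). Set this equal to -1.2:
154p = 1.2·(6063 − 154p) ⇒ 154p(1 + 1.2) = 1.2·6063
p = 1.2·6063 / (154·2.2) = 21.4746…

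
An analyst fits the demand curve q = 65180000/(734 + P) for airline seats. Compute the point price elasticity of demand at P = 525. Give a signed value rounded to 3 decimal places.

dq/dP = −65180000/(734 + P)² = -41.1209. At P = 525, q = 51771.2.
Ed = (dq/dP)·(P/q) = (-41.1209) × (525/51771.2) = -0.41699…

-0.417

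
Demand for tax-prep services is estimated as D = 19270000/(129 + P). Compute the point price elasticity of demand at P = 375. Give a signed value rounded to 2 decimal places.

dD/dP = −19270000/(129 + P)² = -75.8614. At P = 375, D = 38234.1.
Ed = (dD/dP)·(P/D) = (-75.8614) × (375/38234.1) = -0.7440…

-0.74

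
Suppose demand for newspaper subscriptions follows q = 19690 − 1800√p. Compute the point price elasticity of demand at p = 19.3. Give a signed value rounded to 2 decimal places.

dq/dp = −1800/(2√p) = -204.863. At p = 19.3, q = 11782.3.
Ed = (dq/dp)·(p/q) = (-204.863) × (19.3/11782.3) = -0.3355…

-0.34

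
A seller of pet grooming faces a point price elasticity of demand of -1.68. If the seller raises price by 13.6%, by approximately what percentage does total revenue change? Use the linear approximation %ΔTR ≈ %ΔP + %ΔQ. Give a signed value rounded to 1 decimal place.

-9.2%

%ΔQ ≈ Ed × %ΔP = (-1.68) × (+13.6%) = -22.8480%
%ΔTR ≈ %ΔP + %ΔQ = (+13.6%) + (-22.8480%) = -9.2480%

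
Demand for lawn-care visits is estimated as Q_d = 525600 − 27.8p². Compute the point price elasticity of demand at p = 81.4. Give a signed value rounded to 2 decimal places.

-1.08

dQ_d/dp = −2·27.8·p = -4525.84. At p = 81.4, Q_d = 341398.312.
Ed = (dQ_d/dp)·(p/Q_d) = (-4525.84) × (81.4/341398.312) = -1.0791…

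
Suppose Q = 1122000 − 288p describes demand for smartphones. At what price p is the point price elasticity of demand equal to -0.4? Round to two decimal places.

Ed = −288p/(1122000 − 288p). Set this equal to -0.4:
288p = 0.4·(1122000 − 288p) ⇒ 288p(1 + 0.4) = 0.4·1122000
p = 0.4·1122000 / (288·1.4) = 1113.0952…

1113.10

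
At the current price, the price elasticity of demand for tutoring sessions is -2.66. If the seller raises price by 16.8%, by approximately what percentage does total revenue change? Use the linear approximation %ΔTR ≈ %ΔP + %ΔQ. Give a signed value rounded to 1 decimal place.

%ΔQ ≈ Ed × %ΔP = (-2.66) × (+16.8%) = -44.6880%
%ΔTR ≈ %ΔP + %ΔQ = (+16.8%) + (-44.6880%) = -27.8880%

-27.9%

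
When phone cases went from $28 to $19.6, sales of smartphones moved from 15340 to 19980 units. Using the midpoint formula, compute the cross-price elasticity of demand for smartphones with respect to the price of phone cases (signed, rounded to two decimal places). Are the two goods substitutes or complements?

%ΔQ_{smartphones} = (19980 − 15340)/avg = 4640/17660 = 0.262740…
%ΔP_{phone cases} = (19.6 − 28)/avg = -8.4/23.8 = -0.352941…
E_cross = (4640/17660) / (-8.4/23.8) = -0.7444…
E_cross < 0 ⇒ the goods are complements.

-0.74; complements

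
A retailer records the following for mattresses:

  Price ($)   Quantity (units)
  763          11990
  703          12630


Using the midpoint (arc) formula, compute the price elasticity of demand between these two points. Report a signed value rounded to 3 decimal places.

%ΔQ = (12630 − 11990) / [(11990 + 12630)/2] = 640/12310 = 0.051990…
%ΔP = (703 − 763) / [(763 + 703)/2] = -60/733 = -0.081855…
Arc Ed = %ΔQ / %ΔP = (640/12310) / (-60/733) = -0.63514…

-0.635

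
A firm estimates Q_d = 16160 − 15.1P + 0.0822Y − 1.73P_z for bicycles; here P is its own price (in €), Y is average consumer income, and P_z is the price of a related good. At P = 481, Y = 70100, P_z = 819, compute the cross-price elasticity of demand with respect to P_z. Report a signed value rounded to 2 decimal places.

At the given values, Q_d = 16160 − 15.1(481) + 0.0822(70100) − 1.73(819) = 13242.25.
∂Q_d/∂P_z = -1.73.
E = (-1.73) × (819/13242.25) = -0.1069…

-0.11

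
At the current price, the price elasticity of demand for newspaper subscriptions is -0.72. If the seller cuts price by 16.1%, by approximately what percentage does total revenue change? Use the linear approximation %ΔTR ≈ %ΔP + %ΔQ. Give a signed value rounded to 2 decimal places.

-4.51%

%ΔQ ≈ Ed × %ΔP = (-0.72) × (-16.1%) = +11.5920%
%ΔTR ≈ %ΔP + %ΔQ = (-16.1%) + (+11.5920%) = -4.5080%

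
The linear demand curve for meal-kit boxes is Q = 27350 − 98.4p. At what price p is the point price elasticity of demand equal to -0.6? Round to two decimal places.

Ed = −98.4p/(27350 − 98.4p). Set this equal to -0.6:
98.4p = 0.6·(27350 − 98.4p) ⇒ 98.4p(1 + 0.6) = 0.6·27350
p = 0.6·27350 / (98.4·1.6) = 104.2301…

104.23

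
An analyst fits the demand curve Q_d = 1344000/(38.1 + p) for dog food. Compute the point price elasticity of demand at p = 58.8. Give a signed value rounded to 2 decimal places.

dQ_d/dp = −1344000/(38.1 + p)² = -143.137. At p = 58.8, Q_d = 13870.
Ed = (dQ_d/dp)·(p/Q_d) = (-143.137) × (58.8/13870) = -0.6068…

-0.61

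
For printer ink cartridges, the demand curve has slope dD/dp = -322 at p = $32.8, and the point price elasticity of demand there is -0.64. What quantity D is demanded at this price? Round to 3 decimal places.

16502.500

Ed = (dD/dp)·(p/D) ⇒ D = (dD/dp)·p/Ed = (-322)·32.8/(-0.64) = 16502.5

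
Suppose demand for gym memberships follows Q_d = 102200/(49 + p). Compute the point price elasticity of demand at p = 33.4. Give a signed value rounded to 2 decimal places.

dQ_d/dp = −102200/(49 + p)² = -15.0521. At p = 33.4, Q_d = 1240.29.
Ed = (dQ_d/dp)·(p/Q_d) = (-15.0521) × (33.4/1240.29) = -0.4053…

-0.41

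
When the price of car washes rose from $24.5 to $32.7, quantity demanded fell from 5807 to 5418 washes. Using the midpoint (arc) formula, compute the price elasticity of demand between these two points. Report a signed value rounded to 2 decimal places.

%ΔQ = (5418 − 5807) / [(5807 + 5418)/2] = -389/5612.5 = -0.069309…
%ΔP = (32.7 − 24.5) / [(24.5 + 32.7)/2] = 8.2/28.6 = 0.286713…
Arc Ed = %ΔQ / %ΔP = (-389/5612.5) / (8.2/28.6) = -0.2417…

-0.24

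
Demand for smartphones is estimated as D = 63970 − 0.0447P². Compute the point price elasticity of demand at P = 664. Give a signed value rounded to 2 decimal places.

dD/dP = −2·0.0447·P = -59.3616. At P = 664, D = 44261.9488.
Ed = (dD/dP)·(P/D) = (-59.3616) × (664/44261.9488) = -0.8905…

-0.89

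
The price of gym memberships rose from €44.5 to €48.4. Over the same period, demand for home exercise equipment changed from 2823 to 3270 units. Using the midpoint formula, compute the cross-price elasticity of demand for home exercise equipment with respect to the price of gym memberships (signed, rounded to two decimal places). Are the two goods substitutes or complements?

1.75; substitutes

%ΔQ_{home exercise equipment} = (3270 − 2823)/avg = 447/3046.5 = 0.146725…
%ΔP_{gym memberships} = (48.4 − 44.5)/avg = 3.9/46.45 = 0.083961…
E_cross = (447/3046.5) / (3.9/46.45) = 1.7475…
E_cross > 0 ⇒ the goods are substitutes.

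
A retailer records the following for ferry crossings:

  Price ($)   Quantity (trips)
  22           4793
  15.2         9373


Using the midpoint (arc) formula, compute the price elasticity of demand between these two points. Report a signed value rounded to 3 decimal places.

-1.769

%ΔQ = (9373 − 4793) / [(4793 + 9373)/2] = 4580/7083 = 0.646618…
%ΔP = (15.2 − 22) / [(22 + 15.2)/2] = -6.8/18.6 = -0.365591…
Arc Ed = %ΔQ / %ΔP = (4580/7083) / (-6.8/18.6) = -1.76869…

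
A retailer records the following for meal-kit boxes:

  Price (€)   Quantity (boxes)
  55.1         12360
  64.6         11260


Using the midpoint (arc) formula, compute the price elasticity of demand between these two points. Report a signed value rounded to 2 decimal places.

%ΔQ = (11260 − 12360) / [(12360 + 11260)/2] = -1100/11810 = -0.093141…
%ΔP = (64.6 − 55.1) / [(55.1 + 64.6)/2] = 9.5/59.85 = 0.158730…
Arc Ed = %ΔQ / %ΔP = (-1100/11810) / (9.5/59.85) = -0.5867…

-0.59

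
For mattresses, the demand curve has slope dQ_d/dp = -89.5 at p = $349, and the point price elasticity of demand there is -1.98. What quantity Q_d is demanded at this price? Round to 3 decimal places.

15775.505

Ed = (dQ_d/dp)·(p/Q_d) ⇒ Q_d = (dQ_d/dp)·p/Ed = (-89.5)·349/(-1.98) = 15775.50505…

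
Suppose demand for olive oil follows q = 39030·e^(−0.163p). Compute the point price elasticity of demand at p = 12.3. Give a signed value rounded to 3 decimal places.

-2.005

dq/dp = −0.163·q = -856.78. At p = 12.3, q = 5256.32.
Ed = (dq/dp)·(p/q) = (-856.78) × (12.3/5256.32) = -2.0049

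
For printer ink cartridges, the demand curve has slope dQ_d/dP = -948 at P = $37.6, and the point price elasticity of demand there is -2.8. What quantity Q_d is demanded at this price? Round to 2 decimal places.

12730.29

Ed = (dQ_d/dP)·(P/Q_d) ⇒ Q_d = (dQ_d/dP)·P/Ed = (-948)·37.6/(-2.8) = 12730.2857…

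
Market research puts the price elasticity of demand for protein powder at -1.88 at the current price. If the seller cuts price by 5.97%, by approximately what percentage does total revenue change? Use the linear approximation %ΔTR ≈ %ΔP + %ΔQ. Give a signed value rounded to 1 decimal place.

+5.3%

%ΔQ ≈ Ed × %ΔP = (-1.88) × (-5.97%) = +11.2236%
%ΔTR ≈ %ΔP + %ΔQ = (-5.97%) + (+11.2236%) = +5.2536%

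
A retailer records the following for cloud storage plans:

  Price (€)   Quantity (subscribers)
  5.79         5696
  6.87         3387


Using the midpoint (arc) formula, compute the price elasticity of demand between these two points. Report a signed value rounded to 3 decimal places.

-2.980

%ΔQ = (3387 − 5696) / [(5696 + 3387)/2] = -2309/4541.5 = -0.508422…
%ΔP = (6.87 − 5.79) / [(5.79 + 6.87)/2] = 1.08/6.33 = 0.170616…
Arc Ed = %ΔQ / %ΔP = (-2309/4541.5) / (1.08/6.33) = -2.97991…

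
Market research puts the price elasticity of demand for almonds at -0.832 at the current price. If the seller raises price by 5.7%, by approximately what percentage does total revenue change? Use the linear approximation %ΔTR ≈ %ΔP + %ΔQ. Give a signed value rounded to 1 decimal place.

+1.0%

%ΔQ ≈ Ed × %ΔP = (-0.832) × (+5.7%) = -4.7424%
%ΔTR ≈ %ΔP + %ΔQ = (+5.7%) + (-4.7424%) = +0.9576%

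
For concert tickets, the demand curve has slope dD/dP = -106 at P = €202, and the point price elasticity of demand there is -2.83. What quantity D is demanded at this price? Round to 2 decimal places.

7566.08

Ed = (dD/dP)·(P/D) ⇒ D = (dD/dP)·P/Ed = (-106)·202/(-2.83) = 7566.0777…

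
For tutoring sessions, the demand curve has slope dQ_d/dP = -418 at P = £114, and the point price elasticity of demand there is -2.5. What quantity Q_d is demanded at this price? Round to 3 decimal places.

Ed = (dQ_d/dP)·(P/Q_d) ⇒ Q_d = (dQ_d/dP)·P/Ed = (-418)·114/(-2.5) = 19060.8

19060.800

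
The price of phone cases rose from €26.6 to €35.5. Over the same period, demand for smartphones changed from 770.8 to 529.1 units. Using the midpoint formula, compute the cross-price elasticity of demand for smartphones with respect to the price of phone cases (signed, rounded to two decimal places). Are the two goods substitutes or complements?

%ΔQ_{smartphones} = (529.1 − 770.8)/avg = -241.7/649.95 = -0.371874…
%ΔP_{phone cases} = (35.5 − 26.6)/avg = 8.9/31.05 = 0.286634…
E_cross = (-241.7/649.95) / (8.9/31.05) = -1.2973…
E_cross < 0 ⇒ the goods are complements.

-1.30; complements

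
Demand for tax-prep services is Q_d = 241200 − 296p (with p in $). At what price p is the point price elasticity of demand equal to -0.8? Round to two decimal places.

Ed = −296p/(241200 − 296p). Set this equal to -0.8:
296p = 0.8·(241200 − 296p) ⇒ 296p(1 + 0.8) = 0.8·241200
p = 0.8·241200 / (296·1.8) = 362.1621…

362.16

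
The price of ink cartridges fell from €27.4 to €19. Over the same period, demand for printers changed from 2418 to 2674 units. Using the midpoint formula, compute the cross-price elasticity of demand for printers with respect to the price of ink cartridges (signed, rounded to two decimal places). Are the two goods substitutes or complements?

-0.28; complements

%ΔQ_{printers} = (2674 − 2418)/avg = 256/2546 = 0.100549…
%ΔP_{ink cartridges} = (19 − 27.4)/avg = -8.4/23.2 = -0.362068…
E_cross = (256/2546) / (-8.4/23.2) = -0.2777…
E_cross < 0 ⇒ the goods are complements.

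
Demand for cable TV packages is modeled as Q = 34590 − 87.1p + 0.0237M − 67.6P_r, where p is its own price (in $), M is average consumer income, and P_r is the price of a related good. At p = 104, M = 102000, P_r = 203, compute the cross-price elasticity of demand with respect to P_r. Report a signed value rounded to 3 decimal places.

At the given values, Q = 34590 − 87.1(104) + 0.0237(102000) − 67.6(203) = 14226.2.
∂Q/∂P_r = -67.6.
E = (-67.6) × (203/14226.2) = -0.96461…

-0.965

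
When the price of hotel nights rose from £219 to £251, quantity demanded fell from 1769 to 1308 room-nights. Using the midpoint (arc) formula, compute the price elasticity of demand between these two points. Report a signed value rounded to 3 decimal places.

%ΔQ = (1308 − 1769) / [(1769 + 1308)/2] = -461/1538.5 = -0.299642…
%ΔP = (251 − 219) / [(219 + 251)/2] = 32/235 = 0.136170…
Arc Ed = %ΔQ / %ΔP = (-461/1538.5) / (32/235) = -2.20049…

-2.200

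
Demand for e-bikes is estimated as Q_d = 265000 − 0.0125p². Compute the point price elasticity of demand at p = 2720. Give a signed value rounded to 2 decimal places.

-1.07

dQ_d/dp = −2·0.0125·p = -68. At p = 2720, Q_d = 172520.
Ed = (dQ_d/dp)·(p/Q_d) = (-68) × (2720/172520) = -1.0721…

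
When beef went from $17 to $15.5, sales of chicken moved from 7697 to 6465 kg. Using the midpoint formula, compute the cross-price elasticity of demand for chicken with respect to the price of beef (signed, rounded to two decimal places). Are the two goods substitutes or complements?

1.88; substitutes

%ΔQ_{chicken} = (6465 − 7697)/avg = -1232/7081 = -0.173986…
%ΔP_{beef} = (15.5 − 17)/avg = -1.5/16.25 = -0.092307…
E_cross = (-1232/7081) / (-1.5/16.25) = 1.8848…
E_cross > 0 ⇒ the goods are substitutes.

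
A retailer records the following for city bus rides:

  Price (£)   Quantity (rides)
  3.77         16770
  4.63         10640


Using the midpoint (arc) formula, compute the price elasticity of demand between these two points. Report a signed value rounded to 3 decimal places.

%ΔQ = (10640 − 16770) / [(16770 + 10640)/2] = -6130/13705 = -0.447282…
%ΔP = (4.63 − 3.77) / [(3.77 + 4.63)/2] = 0.86/4.2 = 0.204761…
Arc Ed = %ΔQ / %ΔP = (-6130/13705) / (0.86/4.2) = -2.18440…

-2.184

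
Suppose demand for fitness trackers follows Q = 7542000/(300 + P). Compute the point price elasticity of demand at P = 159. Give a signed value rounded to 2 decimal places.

-0.35

dQ/dP = −7542000/(300 + P)² = -35.7982. At P = 159, Q = 16431.4.
Ed = (dQ/dP)·(P/Q) = (-35.7982) × (159/16431.4) = -0.3464…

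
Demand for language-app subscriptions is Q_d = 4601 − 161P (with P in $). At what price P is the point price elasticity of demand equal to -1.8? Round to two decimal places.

Ed = −161P/(4601 − 161P). Set this equal to -1.8:
161P = 1.8·(4601 − 161P) ⇒ 161P(1 + 1.8) = 1.8·4601
P = 1.8·4601 / (161·2.8) = 18.3713…

18.37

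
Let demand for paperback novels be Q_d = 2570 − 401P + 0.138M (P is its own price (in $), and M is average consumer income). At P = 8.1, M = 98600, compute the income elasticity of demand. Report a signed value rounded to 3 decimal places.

1.052

At the given values, Q_d = 2570 − 401(8.1) + 0.138(98600) = 12928.7.
∂Q_d/∂M = 0.138.
E = (0.138) × (98600/12928.7) = 1.05244…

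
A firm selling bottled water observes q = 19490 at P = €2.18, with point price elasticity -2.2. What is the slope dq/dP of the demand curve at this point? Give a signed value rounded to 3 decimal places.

Ed = (dq/dP)·(P/q) ⇒ dq/dP = Ed·q/P = (-2.2)·19490/2.18 = -19668.80733…

-19668.807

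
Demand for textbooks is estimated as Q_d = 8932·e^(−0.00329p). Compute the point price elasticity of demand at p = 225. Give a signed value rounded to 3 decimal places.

-0.740

dQ_d/dp = −0.00329·Q_d = -14.0171. At p = 225, Q_d = 4260.52.
Ed = (dQ_d/dp)·(p/Q_d) = (-14.0171) × (225/4260.52) = -0.74025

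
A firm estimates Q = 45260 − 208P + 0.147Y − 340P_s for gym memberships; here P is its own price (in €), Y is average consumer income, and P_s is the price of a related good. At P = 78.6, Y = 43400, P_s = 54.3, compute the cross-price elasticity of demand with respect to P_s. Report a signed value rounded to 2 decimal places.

At the given values, Q = 45260 − 208(78.6) + 0.147(43400) − 340(54.3) = 16829.
∂Q/∂P_s = -340.
E = (-340) × (54.3/16829) = -1.0970…

-1.10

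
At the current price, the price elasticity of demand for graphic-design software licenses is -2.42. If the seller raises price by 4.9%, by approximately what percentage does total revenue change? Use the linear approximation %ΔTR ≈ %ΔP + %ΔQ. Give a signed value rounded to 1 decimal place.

-7.0%

%ΔQ ≈ Ed × %ΔP = (-2.42) × (+4.9%) = -11.8580%
%ΔTR ≈ %ΔP + %ΔQ = (+4.9%) + (-11.8580%) = -6.9580%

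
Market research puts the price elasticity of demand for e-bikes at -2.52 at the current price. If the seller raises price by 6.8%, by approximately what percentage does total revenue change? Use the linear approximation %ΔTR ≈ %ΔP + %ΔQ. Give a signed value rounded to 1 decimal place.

%ΔQ ≈ Ed × %ΔP = (-2.52) × (+6.8%) = -17.1360%
%ΔTR ≈ %ΔP + %ΔQ = (+6.8%) + (-17.1360%) = -10.3360%

-10.3%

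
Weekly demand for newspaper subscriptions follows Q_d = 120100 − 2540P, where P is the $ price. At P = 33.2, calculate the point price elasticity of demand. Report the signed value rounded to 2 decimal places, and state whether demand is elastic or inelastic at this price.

dQ_d/dP = −2540. At P = 33.2, Q_d = 120100 − 2540(33.2) = 35772.
Ed = (dQ_d/dP)·(P/Q_d) = −2540 × (33.2/35772) = -2.3573…
|Ed| = 2.36 > 1, so demand is elastic.

-2.36; elastic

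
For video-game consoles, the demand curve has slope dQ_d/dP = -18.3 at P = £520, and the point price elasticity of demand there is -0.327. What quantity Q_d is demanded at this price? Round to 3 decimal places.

29100.917

Ed = (dQ_d/dP)·(P/Q_d) ⇒ Q_d = (dQ_d/dP)·P/Ed = (-18.3)·520/(-0.327) = 29100.91743…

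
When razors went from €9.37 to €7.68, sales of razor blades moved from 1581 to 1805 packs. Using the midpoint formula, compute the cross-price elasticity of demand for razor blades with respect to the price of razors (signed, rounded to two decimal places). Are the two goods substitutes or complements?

%ΔQ_{razor blades} = (1805 − 1581)/avg = 224/1693 = 0.132309…
%ΔP_{razors} = (7.68 − 9.37)/avg = -1.69/8.525 = -0.198240…
E_cross = (224/1693) / (-1.69/8.525) = -0.6674…
E_cross < 0 ⇒ the goods are complements.

-0.67; complements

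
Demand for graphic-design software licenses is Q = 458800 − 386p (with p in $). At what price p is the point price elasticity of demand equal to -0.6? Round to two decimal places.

Ed = −386p/(458800 − 386p). Set this equal to -0.6:
386p = 0.6·(458800 − 386p) ⇒ 386p(1 + 0.6) = 0.6·458800
p = 0.6·458800 / (386·1.6) = 445.7253…

445.73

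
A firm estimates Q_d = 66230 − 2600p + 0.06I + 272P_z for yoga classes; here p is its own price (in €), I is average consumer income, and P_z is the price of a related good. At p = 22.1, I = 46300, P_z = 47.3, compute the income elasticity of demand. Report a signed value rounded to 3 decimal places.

0.114

At the given values, Q_d = 66230 − 2600(22.1) + 0.06(46300) + 272(47.3) = 24413.6.
∂Q_d/∂I = 0.06.
E = (0.06) × (46300/24413.6) = 0.11378…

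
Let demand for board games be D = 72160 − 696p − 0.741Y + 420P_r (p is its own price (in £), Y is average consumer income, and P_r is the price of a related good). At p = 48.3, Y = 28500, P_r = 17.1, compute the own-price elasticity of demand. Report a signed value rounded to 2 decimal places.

-1.37

At the given values, D = 72160 − 696(48.3) − 0.741(28500) + 420(17.1) = 24606.7.
∂D/∂p = −696.
E = (-696) × (48.3/24606.7) = -1.3661…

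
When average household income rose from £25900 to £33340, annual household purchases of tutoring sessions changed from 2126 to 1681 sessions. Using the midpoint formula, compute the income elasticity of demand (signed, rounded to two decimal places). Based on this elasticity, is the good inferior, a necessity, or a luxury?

-0.93; inferior

%ΔQ = (1681 − 2126)/[( 2126 + 1681)/2] = -445/1903.5 = -0.233779…
%ΔIncome = (33340 − 25900)/[( 25900 + 33340)/2] = 7440/29620 = 0.251181…
E_income = (-445/1903.5) / (7440/29620) = -0.9307…
E_income < 0 ⇒ inferior good.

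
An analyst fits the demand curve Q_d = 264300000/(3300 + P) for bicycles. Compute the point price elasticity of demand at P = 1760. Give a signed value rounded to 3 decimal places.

dQ_d/dP = −264300000/(3300 + P)² = -10.3228. At P = 1760, Q_d = 52233.2.
Ed = (dQ_d/dP)·(P/Q_d) = (-10.3228) × (1760/52233.2) = -0.34782…

-0.348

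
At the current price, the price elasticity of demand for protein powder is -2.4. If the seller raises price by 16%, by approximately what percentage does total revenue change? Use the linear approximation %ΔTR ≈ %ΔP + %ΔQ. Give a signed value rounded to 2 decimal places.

%ΔQ ≈ Ed × %ΔP = (-2.4) × (+16%) = -38.4000%
%ΔTR ≈ %ΔP + %ΔQ = (+16%) + (-38.4000%) = -22.4000%

-22.40%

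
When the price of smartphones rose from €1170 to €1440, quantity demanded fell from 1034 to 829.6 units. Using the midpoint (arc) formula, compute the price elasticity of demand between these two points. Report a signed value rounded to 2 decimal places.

-1.06

%ΔQ = (829.6 − 1034) / [(1034 + 829.6)/2] = -204.4/931.8 = -0.219360…
%ΔP = (1440 − 1170) / [(1170 + 1440)/2] = 270/1305 = 0.206896…
Arc Ed = %ΔQ / %ΔP = (-204.4/931.8) / (270/1305) = -1.0602…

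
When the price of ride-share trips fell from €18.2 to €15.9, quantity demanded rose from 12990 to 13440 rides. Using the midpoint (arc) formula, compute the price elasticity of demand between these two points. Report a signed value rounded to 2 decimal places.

-0.25

%ΔQ = (13440 − 12990) / [(12990 + 13440)/2] = 450/13215 = 0.034052…
%ΔP = (15.9 − 18.2) / [(18.2 + 15.9)/2] = -2.3/17.05 = -0.134897…
Arc Ed = %ΔQ / %ΔP = (450/13215) / (-2.3/17.05) = -0.2524…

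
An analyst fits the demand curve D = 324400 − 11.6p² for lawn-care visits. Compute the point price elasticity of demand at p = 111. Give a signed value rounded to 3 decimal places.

-1.575

dD/dp = −2·11.6·p = -2575.2. At p = 111, D = 181476.4.
Ed = (dD/dp)·(p/D) = (-2575.2) × (111/181476.4) = -1.57512…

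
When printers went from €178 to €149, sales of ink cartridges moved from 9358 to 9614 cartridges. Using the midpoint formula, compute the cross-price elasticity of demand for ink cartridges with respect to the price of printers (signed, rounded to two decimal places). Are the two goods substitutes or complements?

%ΔQ_{ink cartridges} = (9614 − 9358)/avg = 256/9486 = 0.026987…
%ΔP_{printers} = (149 − 178)/avg = -29/163.5 = -0.177370…
E_cross = (256/9486) / (-29/163.5) = -0.1521…
E_cross < 0 ⇒ the goods are complements.

-0.15; complements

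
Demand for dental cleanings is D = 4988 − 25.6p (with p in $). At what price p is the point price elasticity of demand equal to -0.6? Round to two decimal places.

Ed = −25.6p/(4988 − 25.6p). Set this equal to -0.6:
25.6p = 0.6·(4988 − 25.6p) ⇒ 25.6p(1 + 0.6) = 0.6·4988
p = 0.6·4988 / (25.6·1.6) = 73.0664…

73.07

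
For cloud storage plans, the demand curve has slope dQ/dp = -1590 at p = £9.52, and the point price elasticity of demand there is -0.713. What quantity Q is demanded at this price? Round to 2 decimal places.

Ed = (dQ/dp)·(p/Q) ⇒ Q = (dQ/dp)·p/Ed = (-1590)·9.52/(-0.713) = 21229.7335…

21229.73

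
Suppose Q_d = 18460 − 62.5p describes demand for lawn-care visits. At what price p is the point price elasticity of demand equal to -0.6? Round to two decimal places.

Ed = −62.5p/(18460 − 62.5p). Set this equal to -0.6:
62.5p = 0.6·(18460 − 62.5p) ⇒ 62.5p(1 + 0.6) = 0.6·18460
p = 0.6·18460 / (62.5·1.6) = 110.76

110.76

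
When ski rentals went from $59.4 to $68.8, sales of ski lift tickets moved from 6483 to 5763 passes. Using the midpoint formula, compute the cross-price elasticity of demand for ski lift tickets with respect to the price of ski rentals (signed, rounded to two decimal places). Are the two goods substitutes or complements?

-0.80; complements

%ΔQ_{ski lift tickets} = (5763 − 6483)/avg = -720/6123 = -0.117589…
%ΔP_{ski rentals} = (68.8 − 59.4)/avg = 9.4/64.1 = 0.146645…
E_cross = (-720/6123) / (9.4/64.1) = -0.8018…
E_cross < 0 ⇒ the goods are complements.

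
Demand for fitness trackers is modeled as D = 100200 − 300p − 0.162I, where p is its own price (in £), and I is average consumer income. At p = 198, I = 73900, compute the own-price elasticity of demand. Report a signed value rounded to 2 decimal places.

At the given values, D = 100200 − 300(198) − 0.162(73900) = 28828.2.
∂D/∂p = −300.
E = (-300) × (198/28828.2) = -2.0604…

-2.06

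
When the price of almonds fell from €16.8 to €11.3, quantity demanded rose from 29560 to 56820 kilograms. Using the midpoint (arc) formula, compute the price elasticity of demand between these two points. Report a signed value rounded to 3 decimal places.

%ΔQ = (56820 − 29560) / [(29560 + 56820)/2] = 27260/43190 = 0.631164…
%ΔP = (11.3 − 16.8) / [(16.8 + 11.3)/2] = -5.5/14.05 = -0.391459…
Arc Ed = %ΔQ / %ΔP = (27260/43190) / (-5.5/14.05) = -1.61233…

-1.612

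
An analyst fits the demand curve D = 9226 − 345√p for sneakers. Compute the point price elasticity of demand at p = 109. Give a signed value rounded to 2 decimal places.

-0.32

dD/dp = −345/(2√p) = -16.5225. At p = 109, D = 5624.09.
Ed = (dD/dp)·(p/D) = (-16.5225) × (109/5624.09) = -0.3202…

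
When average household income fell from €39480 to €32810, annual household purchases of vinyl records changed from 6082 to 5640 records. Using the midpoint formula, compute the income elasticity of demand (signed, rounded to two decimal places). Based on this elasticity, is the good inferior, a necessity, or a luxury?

%ΔQ = (5640 − 6082)/[( 6082 + 5640)/2] = -442/5861 = -0.075413…
%ΔIncome = (32810 − 39480)/[( 39480 + 32810)/2] = -6670/36145 = -0.184534…
E_income = (-442/5861) / (-6670/36145) = 0.4086…
0 < E_income < 1 ⇒ normal good, necessity.

0.41; necessity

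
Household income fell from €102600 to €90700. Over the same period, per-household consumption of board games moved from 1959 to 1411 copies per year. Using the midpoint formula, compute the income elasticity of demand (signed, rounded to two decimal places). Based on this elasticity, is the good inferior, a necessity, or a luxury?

2.64; luxury

%ΔQ = (1411 − 1959)/[( 1959 + 1411)/2] = -548/1685 = -0.325222…
%ΔIncome = (90700 − 102600)/[( 102600 + 90700)/2] = -11900/96650 = -0.123124…
E_income = (-548/1685) / (-11900/96650) = 2.6414…
E_income > 1 ⇒ normal good, luxury.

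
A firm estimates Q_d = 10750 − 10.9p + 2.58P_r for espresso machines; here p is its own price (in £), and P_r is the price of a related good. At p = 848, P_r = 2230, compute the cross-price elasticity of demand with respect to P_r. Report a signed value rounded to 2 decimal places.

At the given values, Q_d = 10750 − 10.9(848) + 2.58(2230) = 7260.2.
∂Q_d/∂P_r = 2.58.
E = (2.58) × (2230/7260.2) = 0.7924…

0.79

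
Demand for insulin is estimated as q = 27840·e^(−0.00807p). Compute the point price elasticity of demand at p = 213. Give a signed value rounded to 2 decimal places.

-1.72

dq/dp = −0.00807·q = -40.2745. At p = 213, q = 4990.64.
Ed = (dq/dp)·(p/q) = (-40.2745) × (213/4990.64) = -1.7189…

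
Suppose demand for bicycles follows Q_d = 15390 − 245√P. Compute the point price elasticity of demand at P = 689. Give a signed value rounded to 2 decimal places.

dQ_d/dP = −245/(2√P) = -4.66688. At P = 689, Q_d = 8959.04.
Ed = (dQ_d/dP)·(P/Q_d) = (-4.66688) × (689/8959.04) = -0.3589…

-0.36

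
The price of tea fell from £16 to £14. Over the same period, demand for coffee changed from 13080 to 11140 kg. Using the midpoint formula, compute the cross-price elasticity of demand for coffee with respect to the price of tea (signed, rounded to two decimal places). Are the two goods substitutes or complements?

%ΔQ_{coffee} = (11140 − 13080)/avg = -1940/12110 = -0.160198…
%ΔP_{tea} = (14 − 16)/avg = -2/15 = -0.133333…
E_cross = (-1940/12110) / (-2/15) = 1.2014…
E_cross > 0 ⇒ the goods are substitutes.

1.20; substitutes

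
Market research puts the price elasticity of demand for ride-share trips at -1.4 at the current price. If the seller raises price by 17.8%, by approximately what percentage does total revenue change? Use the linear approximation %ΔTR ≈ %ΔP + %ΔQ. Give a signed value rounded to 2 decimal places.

%ΔQ ≈ Ed × %ΔP = (-1.4) × (+17.8%) = -24.9200%
%ΔTR ≈ %ΔP + %ΔQ = (+17.8%) + (-24.9200%) = -7.1200%

-7.12%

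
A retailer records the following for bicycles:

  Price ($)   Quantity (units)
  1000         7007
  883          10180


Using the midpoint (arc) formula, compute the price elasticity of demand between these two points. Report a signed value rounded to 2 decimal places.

-2.97

%ΔQ = (10180 − 7007) / [(7007 + 10180)/2] = 3173/8593.5 = 0.369232…
%ΔP = (883 − 1000) / [(1000 + 883)/2] = -117/941.5 = -0.124269…
Arc Ed = %ΔQ / %ΔP = (3173/8593.5) / (-117/941.5) = -2.9712…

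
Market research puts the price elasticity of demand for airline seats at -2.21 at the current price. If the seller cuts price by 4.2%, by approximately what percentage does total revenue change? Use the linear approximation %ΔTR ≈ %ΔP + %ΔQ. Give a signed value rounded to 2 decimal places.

%ΔQ ≈ Ed × %ΔP = (-2.21) × (-4.2%) = +9.2820%
%ΔTR ≈ %ΔP + %ΔQ = (-4.2%) + (+9.2820%) = +5.0820%

+5.08%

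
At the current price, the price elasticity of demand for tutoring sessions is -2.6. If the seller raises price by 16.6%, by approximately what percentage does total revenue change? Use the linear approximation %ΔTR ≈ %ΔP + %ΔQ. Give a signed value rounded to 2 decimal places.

-26.56%

%ΔQ ≈ Ed × %ΔP = (-2.6) × (+16.6%) = -43.1600%
%ΔTR ≈ %ΔP + %ΔQ = (+16.6%) + (-43.1600%) = -26.5600%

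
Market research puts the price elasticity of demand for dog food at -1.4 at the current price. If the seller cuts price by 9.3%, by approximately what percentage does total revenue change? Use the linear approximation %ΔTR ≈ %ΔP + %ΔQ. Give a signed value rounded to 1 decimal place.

%ΔQ ≈ Ed × %ΔP = (-1.4) × (-9.3%) = +13.0200%
%ΔTR ≈ %ΔP + %ΔQ = (-9.3%) + (+13.0200%) = +3.7200%

+3.7%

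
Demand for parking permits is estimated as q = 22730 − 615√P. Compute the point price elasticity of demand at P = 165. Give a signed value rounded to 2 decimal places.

dq/dP = −615/(2√P) = -23.9388. At P = 165, q = 14830.2.
Ed = (dq/dP)·(P/q) = (-23.9388) × (165/14830.2) = -0.2663…

-0.27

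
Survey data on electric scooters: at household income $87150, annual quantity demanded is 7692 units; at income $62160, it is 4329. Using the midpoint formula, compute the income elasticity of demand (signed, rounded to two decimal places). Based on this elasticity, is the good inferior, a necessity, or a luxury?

1.67; luxury

%ΔQ = (4329 − 7692)/[( 7692 + 4329)/2] = -3363/6010.5 = -0.559520…
%ΔIncome = (62160 − 87150)/[( 87150 + 62160)/2] = -24990/74655 = -0.334739…
E_income = (-3363/6010.5) / (-24990/74655) = 1.6715…
E_income > 1 ⇒ normal good, luxury.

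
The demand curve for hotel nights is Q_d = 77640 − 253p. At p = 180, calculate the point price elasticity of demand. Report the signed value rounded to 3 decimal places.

-1.419

dQ_d/dp = −253. At p = 180, Q_d = 77640 − 253(180) = 32100.
Ed = (dQ_d/dp)·(p/Q_d) = −253 × (180/32100) = -1.41869…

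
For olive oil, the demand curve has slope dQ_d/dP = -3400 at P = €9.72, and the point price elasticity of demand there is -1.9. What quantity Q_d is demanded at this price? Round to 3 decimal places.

Ed = (dQ_d/dP)·(P/Q_d) ⇒ Q_d = (dQ_d/dP)·P/Ed = (-3400)·9.72/(-1.9) = 17393.68421…

17393.684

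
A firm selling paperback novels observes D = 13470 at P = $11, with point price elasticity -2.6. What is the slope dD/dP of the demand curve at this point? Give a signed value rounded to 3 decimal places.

Ed = (dD/dP)·(P/D) ⇒ dD/dP = Ed·D/P = (-2.6)·13470/11 = -3183.81818…

-3183.818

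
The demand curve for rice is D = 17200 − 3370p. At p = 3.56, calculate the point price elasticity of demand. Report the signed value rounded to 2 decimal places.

dD/dp = −3370. At p = 3.56, D = 17200 − 3370(3.56) = 5202.8.
Ed = (dD/dp)·(p/D) = −3370 × (3.56/5202.8) = -2.3059…

-2.31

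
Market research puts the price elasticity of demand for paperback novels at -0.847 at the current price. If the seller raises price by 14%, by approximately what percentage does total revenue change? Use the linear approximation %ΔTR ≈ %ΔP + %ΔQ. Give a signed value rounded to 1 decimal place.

+2.1%

%ΔQ ≈ Ed × %ΔP = (-0.847) × (+14%) = -11.8580%
%ΔTR ≈ %ΔP + %ΔQ = (+14%) + (-11.8580%) = +2.1420%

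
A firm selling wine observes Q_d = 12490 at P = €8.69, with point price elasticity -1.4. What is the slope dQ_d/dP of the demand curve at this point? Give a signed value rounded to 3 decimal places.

Ed = (dQ_d/dP)·(P/Q_d) ⇒ dQ_d/dP = Ed·Q_d/P = (-1.4)·12490/8.69 = -2012.19792…

-2012.198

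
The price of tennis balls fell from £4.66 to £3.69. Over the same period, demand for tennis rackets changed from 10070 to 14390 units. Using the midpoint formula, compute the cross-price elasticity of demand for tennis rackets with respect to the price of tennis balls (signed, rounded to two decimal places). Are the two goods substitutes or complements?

-1.52; complements

%ΔQ_{tennis rackets} = (14390 − 10070)/avg = 4320/12230 = 0.353229…
%ΔP_{tennis balls} = (3.69 − 4.66)/avg = -0.97/4.175 = -0.232335…
E_cross = (4320/12230) / (-0.97/4.175) = -1.5203…
E_cross < 0 ⇒ the goods are complements.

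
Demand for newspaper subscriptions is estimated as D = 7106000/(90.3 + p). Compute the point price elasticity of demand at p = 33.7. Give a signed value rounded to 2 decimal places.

dD/dp = −7106000/(90.3 + p)² = -462.149. At p = 33.7, D = 57306.5.
Ed = (dD/dp)·(p/D) = (-462.149) × (33.7/57306.5) = -0.2717…

-0.27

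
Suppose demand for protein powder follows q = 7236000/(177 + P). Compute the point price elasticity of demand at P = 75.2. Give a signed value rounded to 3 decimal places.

-0.298

dq/dP = −7236000/(177 + P)² = -113.765. At P = 75.2, q = 28691.5.
Ed = (dq/dP)·(P/q) = (-113.765) × (75.2/28691.5) = -0.29817…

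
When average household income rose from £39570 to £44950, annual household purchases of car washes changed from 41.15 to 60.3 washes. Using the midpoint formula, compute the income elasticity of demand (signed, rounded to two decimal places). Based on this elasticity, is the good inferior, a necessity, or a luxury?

%ΔQ = (60.3 − 41.15)/[( 41.15 + 60.3)/2] = 19.15/50.725 = 0.377525…
%ΔIncome = (44950 − 39570)/[( 39570 + 44950)/2] = 5380/42260 = 0.127307…
E_income = (19.15/50.725) / (5380/42260) = 2.9654…
E_income > 1 ⇒ normal good, luxury.

2.97; luxury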